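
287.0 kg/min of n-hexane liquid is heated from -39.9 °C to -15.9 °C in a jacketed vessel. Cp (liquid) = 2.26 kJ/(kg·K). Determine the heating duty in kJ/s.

Q = 259 kJ/s

Q = ṁ·Cp·ΔT = 287.0 × 2.26 × (-15.9 − -39.9) = 15567 kJ/min
Converting: 15567 / 60 s = 259.45 kW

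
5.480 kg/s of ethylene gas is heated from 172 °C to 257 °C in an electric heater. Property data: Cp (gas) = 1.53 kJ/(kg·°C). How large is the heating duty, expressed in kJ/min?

Q = 42800 kJ/min

Q = ṁ·Cp·ΔT = 5.480 × 1.53 × (257 − 172) = 712.67 kJ/s
Heating duty = 42760 kJ/min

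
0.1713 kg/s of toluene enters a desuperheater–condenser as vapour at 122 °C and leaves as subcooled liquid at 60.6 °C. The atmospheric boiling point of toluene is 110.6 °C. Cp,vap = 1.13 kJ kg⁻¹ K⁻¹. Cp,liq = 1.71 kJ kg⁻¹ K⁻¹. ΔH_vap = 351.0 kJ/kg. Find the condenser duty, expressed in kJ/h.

vapour 122→110.6 °C: -12.882 kJ/kg
condensation at 110.6 °C: -351 kJ/kg
liquid 110.6→60.6 °C: -85.5 kJ/kg
Δh = -12.882 + -351 + -85.5 = -449.38 kJ/kg
Q = ṁ·Δh = 0.1713 kg/s × -449.38 kJ/kg = -76.979 kJ/s
|Q| = 76.979 kW = 277120 kJ/h

Q_c = 277000 kJ/h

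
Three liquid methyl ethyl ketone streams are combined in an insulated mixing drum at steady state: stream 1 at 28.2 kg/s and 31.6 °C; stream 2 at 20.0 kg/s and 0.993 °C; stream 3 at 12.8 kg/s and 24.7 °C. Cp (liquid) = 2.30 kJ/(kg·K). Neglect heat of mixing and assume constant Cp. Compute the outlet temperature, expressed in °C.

Energy balance with Q = 0: Σ ṁᵢCp,ᵢ(T_out − Tᵢ) = 0
T_out = Σ ṁᵢCp,ᵢTᵢ / Σ ṁᵢCp,ᵢ
      = 2822.4 / 140.3 = 20.117 °C

T_out = 20.1 °C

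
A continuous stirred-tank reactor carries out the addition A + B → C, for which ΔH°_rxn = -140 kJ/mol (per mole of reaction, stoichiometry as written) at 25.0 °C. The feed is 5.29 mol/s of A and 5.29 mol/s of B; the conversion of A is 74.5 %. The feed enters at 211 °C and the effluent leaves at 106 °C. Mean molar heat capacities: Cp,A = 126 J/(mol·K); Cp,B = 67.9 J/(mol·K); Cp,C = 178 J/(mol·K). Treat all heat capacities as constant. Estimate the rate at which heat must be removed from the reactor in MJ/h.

Extent of reaction ξ = 0.745 × 5.29 = 3.9411 mol/s
Reaction term: ξ·ΔH°_rxn = 3.9411 × -140 = -551.75 kJ/s
Sensible, feed 211→25 °C: -190.79 kJ/s
Outlet flows (mol/s): A 1.3489, B 1.3489, C 3.9411
Sensible, products 25→106 °C: 78.009 kJ/s
Q = ΔH = -664.52 kJ/s = -664.52 kW
Heat removed = 2392.3 MJ/h

Q_out = 2390 MJ/h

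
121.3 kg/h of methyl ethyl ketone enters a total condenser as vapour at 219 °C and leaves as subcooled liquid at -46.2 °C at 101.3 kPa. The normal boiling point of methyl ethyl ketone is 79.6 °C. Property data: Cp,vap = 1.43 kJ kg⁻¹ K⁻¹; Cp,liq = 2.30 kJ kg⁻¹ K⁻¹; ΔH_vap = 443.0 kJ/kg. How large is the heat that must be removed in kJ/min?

Q_c = 1880 kJ/min

vapour 219→79.6 °C: -199.34 kJ/kg
condensation at 79.6 °C: -443 kJ/kg
liquid 79.6→-46.2 °C: -289.34 kJ/kg
Δh = -199.34 + -443 + -289.34 = -931.68 kJ/kg
Q = ṁ·Δh = 121.3 kg/h × -931.68 kJ/kg = -113010 kJ/h
|Q| = 31.393 kW = 1883.6 kJ/min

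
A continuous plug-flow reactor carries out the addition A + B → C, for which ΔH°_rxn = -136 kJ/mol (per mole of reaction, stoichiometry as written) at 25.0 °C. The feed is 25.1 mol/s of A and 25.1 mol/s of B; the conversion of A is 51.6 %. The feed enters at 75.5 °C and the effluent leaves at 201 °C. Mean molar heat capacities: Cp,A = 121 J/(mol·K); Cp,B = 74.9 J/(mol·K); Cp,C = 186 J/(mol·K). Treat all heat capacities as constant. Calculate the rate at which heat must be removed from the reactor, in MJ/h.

Extent of reaction ξ = 0.516 × 25.1 = 12.952 mol/s
Reaction term: ξ·ΔH°_rxn = 12.952 × -136 = -1761.4 kJ/s
Sensible, feed 75.5→25 °C: -248.31 kJ/s
Outlet flows (mol/s): A 12.148, B 12.148, C 12.952
Sensible, products 25→201 °C: 842.84 kJ/s
Q = ΔH = -1166.9 kJ/s = -1166.9 kW
Heat removed = 4200.8 MJ/h

Q_out = 4200 MJ/h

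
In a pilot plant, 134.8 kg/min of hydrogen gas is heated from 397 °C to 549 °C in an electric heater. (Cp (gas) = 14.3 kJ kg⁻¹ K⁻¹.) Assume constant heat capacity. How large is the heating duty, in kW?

Q = ṁ·Cp·ΔT = 134.8 × 14.3 × (549 − 397) = 293000 kJ/min
Converting: 293000 / 60 s = 4883.4 kW

Q = 4880 kW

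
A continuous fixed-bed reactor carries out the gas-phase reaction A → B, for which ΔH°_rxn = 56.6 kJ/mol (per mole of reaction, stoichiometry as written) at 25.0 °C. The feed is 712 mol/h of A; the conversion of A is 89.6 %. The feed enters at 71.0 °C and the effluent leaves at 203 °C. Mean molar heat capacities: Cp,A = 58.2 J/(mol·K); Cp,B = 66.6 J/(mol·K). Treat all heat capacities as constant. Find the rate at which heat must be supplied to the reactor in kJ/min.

Q_in = 709 kJ/min

Extent of reaction ξ = 0.896 × 712 = 637.95 mol/h
Reaction term: ξ·ΔH°_rxn = 637.95 × 56.6 = 36108 kJ/h
Sensible, feed 71.0→25 °C: -1906.2 kJ/h
Outlet flows (mol/h): A 74.048, B 637.95
Sensible, products 25→203 °C: 8329.9 kJ/h
Q = ΔH = 42532 kJ/h = 11.814 kW
Heat supplied = 708.86 kJ/min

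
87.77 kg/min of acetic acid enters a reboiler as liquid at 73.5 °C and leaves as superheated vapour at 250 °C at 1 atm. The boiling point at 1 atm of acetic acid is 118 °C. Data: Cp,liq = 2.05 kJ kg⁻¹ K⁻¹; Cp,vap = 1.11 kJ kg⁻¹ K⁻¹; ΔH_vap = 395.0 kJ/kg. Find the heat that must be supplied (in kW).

liquid 73.5→118 °C: 91.225 kJ/kg
vaporisation at 118 °C: 395 kJ/kg
vapour 118→250 °C: 146.52 kJ/kg
Δh = 91.225 + 395 + 146.52 = 632.75 kJ/kg
Q = ṁ·Δh = 87.77 kg/min × 632.75 kJ/kg = 55536 kJ/min
|Q| = 925.6 kW

Q = 926 kW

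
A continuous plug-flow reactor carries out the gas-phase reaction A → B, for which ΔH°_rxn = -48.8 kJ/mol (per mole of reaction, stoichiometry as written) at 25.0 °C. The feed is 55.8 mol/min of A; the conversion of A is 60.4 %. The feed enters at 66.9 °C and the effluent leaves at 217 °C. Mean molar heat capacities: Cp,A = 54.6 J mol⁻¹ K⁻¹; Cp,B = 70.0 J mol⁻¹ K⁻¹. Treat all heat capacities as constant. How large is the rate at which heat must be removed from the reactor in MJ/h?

Q_out = 65.3 MJ/h

Extent of reaction ξ = 0.604 × 55.8 = 33.703 mol/min
Reaction term: ξ·ΔH°_rxn = 33.703 × -48.8 = -1644.7 kJ/min
Sensible, feed 66.9→25 °C: -127.66 kJ/min
Outlet flows (mol/min): A 22.097, B 33.703
Sensible, products 25→217 °C: 684.62 kJ/min
Q = ΔH = -1087.8 kJ/min = -18.129 kW
Heat removed = 65.265 MJ/h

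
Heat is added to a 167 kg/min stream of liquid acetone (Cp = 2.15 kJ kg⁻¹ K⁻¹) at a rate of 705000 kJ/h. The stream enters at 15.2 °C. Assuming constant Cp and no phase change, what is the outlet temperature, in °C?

Q = 705000 kJ/h = 11750 kJ/min
ΔT = Q/(ṁ·Cp) = 11750/(167×2.15) = 32.725 K
T_out = 15.2 + 32.725 = 47.925 °C

T_out = 47.9 °C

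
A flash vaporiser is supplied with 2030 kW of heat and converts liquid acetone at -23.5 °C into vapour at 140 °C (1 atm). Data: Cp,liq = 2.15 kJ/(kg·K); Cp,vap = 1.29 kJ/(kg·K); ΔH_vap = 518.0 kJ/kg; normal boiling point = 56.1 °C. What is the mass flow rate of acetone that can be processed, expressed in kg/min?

Δh = 2.15×(56.1−-23.5) + 518.0 + 1.29×(140−56.1) = 797.37 kJ/kg
Q = 2030 kW = 2030 kJ/s = 121800 kJ/min
ṁ = Q/Δh = 121800 / 797.37 = 152.75 kg/min

ṁ = 153 kg/min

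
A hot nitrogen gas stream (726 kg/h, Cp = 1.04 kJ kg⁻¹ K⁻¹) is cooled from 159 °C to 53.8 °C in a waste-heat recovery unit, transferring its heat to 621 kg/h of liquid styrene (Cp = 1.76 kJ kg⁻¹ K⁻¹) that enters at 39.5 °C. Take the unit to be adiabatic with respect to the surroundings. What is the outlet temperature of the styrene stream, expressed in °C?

Heat released by hot stream: Q = 726 × 1.04 × (159 − 53.8) = 79430 kJ/h
Energy balance on cold side (adiabatic exchanger): Q = ṁ_c·Cp_c·(T_c,out − T_c,in)
T_c,out = 39.5 + 79430/(621 × 1.76) = 112.17 °C

T_c,out = 112 °C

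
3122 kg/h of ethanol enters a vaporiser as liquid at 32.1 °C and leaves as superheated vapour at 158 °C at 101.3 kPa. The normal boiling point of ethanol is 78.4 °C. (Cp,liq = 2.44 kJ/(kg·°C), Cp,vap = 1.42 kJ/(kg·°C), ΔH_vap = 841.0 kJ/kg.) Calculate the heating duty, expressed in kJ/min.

liquid 32.1→78.4 °C: 112.97 kJ/kg
vaporisation at 78.4 °C: 841 kJ/kg
vapour 78.4→158 °C: 113.03 kJ/kg
Δh = 112.97 + 841 + 113.03 = 1067 kJ/kg
Q = ṁ·Δh = 3122 kg/h × 1067 kJ/kg = 3.3312e+06 kJ/h
|Q| = 925.33 kW = 55520 kJ/min

Q = 55500 kJ/min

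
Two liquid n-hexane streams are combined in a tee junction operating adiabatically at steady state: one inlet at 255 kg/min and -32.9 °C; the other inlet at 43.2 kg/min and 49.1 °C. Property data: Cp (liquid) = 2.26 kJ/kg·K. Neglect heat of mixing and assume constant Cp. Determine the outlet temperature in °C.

T_out = -21.0 °C

Energy balance with Q = 0: Σ ṁᵢCp,ᵢ(T_out − Tᵢ) = 0
T_out = Σ ṁᵢCp,ᵢTᵢ / Σ ṁᵢCp,ᵢ
      = -14167 / 673.93 = -21.021 °C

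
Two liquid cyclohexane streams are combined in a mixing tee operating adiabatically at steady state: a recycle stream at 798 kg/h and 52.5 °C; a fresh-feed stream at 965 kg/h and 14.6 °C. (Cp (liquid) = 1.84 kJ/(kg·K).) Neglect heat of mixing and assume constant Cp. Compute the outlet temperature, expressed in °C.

No heat crosses the boundary, so H_out = H_in.
T_out = Σ ṁᵢCp,ᵢTᵢ / Σ ṁᵢCp,ᵢ
      = 103010 / 3243.9 = 31.755 °C

T_out = 31.8 °C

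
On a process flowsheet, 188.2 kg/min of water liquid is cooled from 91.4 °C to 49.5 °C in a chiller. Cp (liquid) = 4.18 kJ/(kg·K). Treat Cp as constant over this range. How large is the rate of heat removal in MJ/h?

Q = ṁ·Cp·ΔT = 188.2 × 4.18 × (49.5 − 91.4) = -32962 kJ/min
Converting: 32962 / 60 s = 549.36 kW
Cooling duty = 1977.7 MJ/h

Q_c = 1980 MJ/h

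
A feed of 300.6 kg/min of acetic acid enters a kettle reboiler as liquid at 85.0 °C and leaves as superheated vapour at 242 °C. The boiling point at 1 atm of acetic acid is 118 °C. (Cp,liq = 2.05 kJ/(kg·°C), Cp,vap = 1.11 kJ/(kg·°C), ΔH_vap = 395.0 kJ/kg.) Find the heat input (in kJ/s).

liquid 85.0→118 °C: 67.65 kJ/kg
vaporisation at 118 °C: 395 kJ/kg
vapour 118→242 °C: 137.64 kJ/kg
Δh = 67.65 + 395 + 137.64 = 600.29 kJ/kg
Q = ṁ·Δh = 300.6 kg/min × 600.29 kJ/kg = 180450 kJ/min
|Q| = 3007.5 kW

Q = 3010 kJ/s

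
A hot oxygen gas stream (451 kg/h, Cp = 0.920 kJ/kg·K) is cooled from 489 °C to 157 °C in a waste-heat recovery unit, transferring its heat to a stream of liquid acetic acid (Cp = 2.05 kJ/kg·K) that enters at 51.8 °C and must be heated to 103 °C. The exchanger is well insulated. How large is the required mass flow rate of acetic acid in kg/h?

ṁ_c = 1310 kg/h

Heat released by hot stream: Q = 451 × 0.920 × (489 − 157) = 137750 kJ/h
Energy balance on cold side (adiabatic exchanger): Q = ṁ_c·Cp_c·(T_c,out − T_c,in)
ṁ_c = 137750 / [2.05 × (103 − 51.8)] = 1312.4 kg/h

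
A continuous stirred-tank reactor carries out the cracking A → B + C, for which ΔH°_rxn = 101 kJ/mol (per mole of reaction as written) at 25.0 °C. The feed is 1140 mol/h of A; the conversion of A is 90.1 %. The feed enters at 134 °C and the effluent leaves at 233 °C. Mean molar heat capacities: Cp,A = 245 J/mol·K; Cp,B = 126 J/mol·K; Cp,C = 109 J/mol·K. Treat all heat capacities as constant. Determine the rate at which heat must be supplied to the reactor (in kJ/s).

Extent of reaction ξ = 0.901 × 1140 = 1027.1 mol/h
Reaction term: ξ·ΔH°_rxn = 1027.1 × 101 = 103740 kJ/h
Sensible, feed 134→25 °C: -30444 kJ/h
Outlet flows (mol/h): A 112.86, B 1027.1, C 1027.1
Sensible, products 25→233 °C: 55958 kJ/h
Q = ΔH = 129260 kJ/h = 35.904 kW
Heat supplied = 35.904 kJ/s

Q_in = 35.9 kJ/s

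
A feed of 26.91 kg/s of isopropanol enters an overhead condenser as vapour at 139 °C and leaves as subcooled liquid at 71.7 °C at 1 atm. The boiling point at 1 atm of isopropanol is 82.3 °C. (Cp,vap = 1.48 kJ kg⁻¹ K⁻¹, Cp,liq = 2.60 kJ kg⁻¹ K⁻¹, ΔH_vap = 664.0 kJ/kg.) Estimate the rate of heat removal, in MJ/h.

vapour 139→82.3 °C: -83.916 kJ/kg
condensation at 82.3 °C: -664 kJ/kg
liquid 82.3→71.7 °C: -27.56 kJ/kg
Δh = -83.916 + -664 + -27.56 = -775.48 kJ/kg
Q = ṁ·Δh = 26.91 kg/s × -775.48 kJ/kg = -20868 kJ/s
|Q| = 20868 kW = 75125 MJ/h

Q_c = 75100 MJ/h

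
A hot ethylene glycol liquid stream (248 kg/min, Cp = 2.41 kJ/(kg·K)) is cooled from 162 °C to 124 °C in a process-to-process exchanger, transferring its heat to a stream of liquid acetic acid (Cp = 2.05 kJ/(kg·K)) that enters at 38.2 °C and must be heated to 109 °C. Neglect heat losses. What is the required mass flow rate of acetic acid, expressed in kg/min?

Heat released by hot stream: Q = 248 × 2.41 × (162 − 124) = 22712 kJ/min
Energy balance on cold side (adiabatic exchanger): Q = ṁ_c·Cp_c·(T_c,out − T_c,in)
ṁ_c = 22712 / [2.05 × (109 − 38.2)] = 156.48 kg/min

ṁ_c = 156 kg/min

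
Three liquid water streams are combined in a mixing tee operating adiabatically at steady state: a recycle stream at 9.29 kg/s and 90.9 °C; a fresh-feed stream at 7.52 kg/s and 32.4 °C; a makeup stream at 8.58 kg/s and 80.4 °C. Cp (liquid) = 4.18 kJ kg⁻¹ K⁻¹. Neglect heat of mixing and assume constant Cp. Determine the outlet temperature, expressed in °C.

T_out = 70.0 °C

Energy balance with Q = 0: Σ ṁᵢCp,ᵢ(T_out − Tᵢ) = 0
T_out = Σ ṁᵢCp,ᵢTᵢ / Σ ṁᵢCp,ᵢ
      = 7431.8 / 106.13 = 70.025 °C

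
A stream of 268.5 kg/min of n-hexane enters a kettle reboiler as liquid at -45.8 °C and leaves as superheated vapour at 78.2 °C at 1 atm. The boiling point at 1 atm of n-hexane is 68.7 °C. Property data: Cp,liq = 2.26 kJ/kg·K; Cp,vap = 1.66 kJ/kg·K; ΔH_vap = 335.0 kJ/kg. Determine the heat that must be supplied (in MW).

Q = 2.73 MW

liquid -45.8→68.7 °C: 258.77 kJ/kg
vaporisation at 68.7 °C: 335 kJ/kg
vapour 68.7→78.2 °C: 15.77 kJ/kg
Δh = 258.77 + 335 + 15.77 = 609.54 kJ/kg
Q = ṁ·Δh = 268.5 kg/min × 609.54 kJ/kg = 163660 kJ/min
|Q| = 2727.7 kW = 2.7277 MW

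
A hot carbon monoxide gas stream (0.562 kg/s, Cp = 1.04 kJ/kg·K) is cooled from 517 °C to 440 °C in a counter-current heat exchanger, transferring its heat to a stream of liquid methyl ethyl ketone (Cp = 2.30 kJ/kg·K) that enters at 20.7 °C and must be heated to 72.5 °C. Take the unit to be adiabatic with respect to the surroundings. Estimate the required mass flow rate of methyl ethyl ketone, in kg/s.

ṁ_c = 0.378 kg/s

Heat released by hot stream: Q = 0.562 × 1.04 × (517 − 440) = 45.005 kJ/s
Energy balance on cold side (adiabatic exchanger): Q = ṁ_c·Cp_c·(T_c,out − T_c,in)
ṁ_c = 45.005 / [2.30 × (72.5 − 20.7)] = 0.37775 kg/s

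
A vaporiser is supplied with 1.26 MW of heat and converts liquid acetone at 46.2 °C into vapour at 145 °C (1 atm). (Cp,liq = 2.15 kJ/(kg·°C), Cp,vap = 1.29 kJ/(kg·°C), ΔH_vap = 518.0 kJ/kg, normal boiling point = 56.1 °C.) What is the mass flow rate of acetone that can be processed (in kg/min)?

ṁ = 116 kg/min

Δh = 2.15×(56.1−46.2) + 518.0 + 1.29×(145−56.1) = 653.97 kJ/kg
Q = 1.26 MW = 1260 kJ/s = 75600 kJ/min
ṁ = Q/Δh = 75600 / 653.97 = 115.6 kg/min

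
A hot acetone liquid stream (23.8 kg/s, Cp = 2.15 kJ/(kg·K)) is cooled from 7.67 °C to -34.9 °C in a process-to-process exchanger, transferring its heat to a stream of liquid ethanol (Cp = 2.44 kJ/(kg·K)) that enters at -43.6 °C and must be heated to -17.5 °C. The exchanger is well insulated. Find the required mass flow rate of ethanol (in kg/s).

ṁ_c = 34.2 kg/s

Heat released by hot stream: Q = 23.8 × 2.15 × (7.67 − -34.9) = 2178.3 kJ/s
Energy balance on cold side (adiabatic exchanger): Q = ṁ_c·Cp_c·(T_c,out − T_c,in)
ṁ_c = 2178.3 / [2.44 × (-17.5 − -43.6)] = 34.205 kg/s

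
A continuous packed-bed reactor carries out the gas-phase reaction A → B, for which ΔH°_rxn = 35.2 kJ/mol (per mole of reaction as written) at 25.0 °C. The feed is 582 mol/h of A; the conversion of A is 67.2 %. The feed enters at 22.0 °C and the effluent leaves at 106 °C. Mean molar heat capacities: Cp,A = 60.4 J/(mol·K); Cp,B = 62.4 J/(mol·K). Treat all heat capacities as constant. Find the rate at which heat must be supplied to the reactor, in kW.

Extent of reaction ξ = 0.672 × 582 = 391.1 mol/h
Reaction term: ξ·ΔH°_rxn = 391.1 × 35.2 = 13767 kJ/h
Sensible, feed 22.0→25 °C: 105.46 kJ/h
Outlet flows (mol/h): A 190.9, B 391.1
Sensible, products 25→106 °C: 2910.7 kJ/h
Q = ΔH = 16783 kJ/h = 4.662 kW
Heat supplied = 4.662 kW

Q_in = 4.66 kW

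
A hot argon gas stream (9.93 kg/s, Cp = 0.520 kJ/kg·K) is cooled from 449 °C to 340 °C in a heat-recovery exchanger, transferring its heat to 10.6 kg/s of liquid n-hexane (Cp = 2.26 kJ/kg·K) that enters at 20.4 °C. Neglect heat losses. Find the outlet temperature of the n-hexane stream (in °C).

Heat released by hot stream: Q = 9.93 × 0.520 × (449 − 340) = 562.83 kJ/s
Energy balance on cold side (adiabatic exchanger): Q = ṁ_c·Cp_c·(T_c,out − T_c,in)
T_c,out = 20.4 + 562.83/(10.6 × 2.26) = 43.894 °C

T_c,out = 43.9 °C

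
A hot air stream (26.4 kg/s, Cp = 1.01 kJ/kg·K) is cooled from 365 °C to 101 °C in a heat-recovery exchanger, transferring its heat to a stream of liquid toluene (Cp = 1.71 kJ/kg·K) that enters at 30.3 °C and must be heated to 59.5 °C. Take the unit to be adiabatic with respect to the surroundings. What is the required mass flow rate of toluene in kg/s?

Heat released by hot stream: Q = 26.4 × 1.01 × (365 − 101) = 7039.3 kJ/s
Energy balance on cold side (adiabatic exchanger): Q = ṁ_c·Cp_c·(T_c,out − T_c,in)
ṁ_c = 7039.3 / [1.71 × (59.5 − 30.3)] = 140.98 kg/s

ṁ_c = 141 kg/s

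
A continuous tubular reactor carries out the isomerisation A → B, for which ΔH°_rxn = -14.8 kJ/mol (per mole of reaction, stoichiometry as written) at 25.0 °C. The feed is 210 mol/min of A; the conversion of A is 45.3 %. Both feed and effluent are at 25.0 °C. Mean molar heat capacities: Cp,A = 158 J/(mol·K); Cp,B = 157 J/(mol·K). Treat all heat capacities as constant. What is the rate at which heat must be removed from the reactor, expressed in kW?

Q_out = 23.5 kW

Extent of reaction ξ = 0.453 × 210 = 95.13 mol/min
Reaction term: ξ·ΔH°_rxn = 95.13 × -14.8 = -1407.9 kJ/min
Q = ΔH = -1407.9 kJ/min = -23.465 kW
Heat removed = 23.465 kW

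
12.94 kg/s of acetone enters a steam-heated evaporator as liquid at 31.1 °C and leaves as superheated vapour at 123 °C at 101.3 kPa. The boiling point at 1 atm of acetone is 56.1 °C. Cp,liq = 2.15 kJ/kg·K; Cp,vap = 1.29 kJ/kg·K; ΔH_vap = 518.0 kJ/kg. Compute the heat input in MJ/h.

Q = 30700 MJ/h

liquid 31.1→56.1 °C: 53.75 kJ/kg
vaporisation at 56.1 °C: 518 kJ/kg
vapour 56.1→123 °C: 86.301 kJ/kg
Δh = 53.75 + 518 + 86.301 = 658.05 kJ/kg
Q = ṁ·Δh = 12.94 kg/s × 658.05 kJ/kg = 8515.2 kJ/s
|Q| = 8515.2 kW = 30655 MJ/h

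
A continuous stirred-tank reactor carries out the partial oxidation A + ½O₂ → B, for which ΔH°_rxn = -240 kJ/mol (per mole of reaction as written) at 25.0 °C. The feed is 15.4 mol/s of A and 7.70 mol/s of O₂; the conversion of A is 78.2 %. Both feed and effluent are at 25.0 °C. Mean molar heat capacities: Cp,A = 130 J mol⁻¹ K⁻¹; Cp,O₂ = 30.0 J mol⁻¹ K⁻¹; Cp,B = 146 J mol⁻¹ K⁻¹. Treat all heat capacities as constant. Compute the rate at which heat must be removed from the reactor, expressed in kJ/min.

Q_out = 173000 kJ/min

Extent of reaction ξ = 0.782 × 15.4 = 12.043 mol/s
Reaction term: ξ·ΔH°_rxn = 12.043 × -240 = -2890.3 kJ/s
Q = ΔH = -2890.3 kJ/s = -2890.3 kW
Heat removed = 173420 kJ/min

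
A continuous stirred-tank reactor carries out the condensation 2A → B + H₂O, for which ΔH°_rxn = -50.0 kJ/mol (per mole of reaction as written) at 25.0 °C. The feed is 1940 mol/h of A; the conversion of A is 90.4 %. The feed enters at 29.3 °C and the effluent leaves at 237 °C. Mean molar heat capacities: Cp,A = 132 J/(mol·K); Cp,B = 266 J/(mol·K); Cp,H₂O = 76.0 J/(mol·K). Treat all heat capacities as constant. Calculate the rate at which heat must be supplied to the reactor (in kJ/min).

Extent of reaction ξ = 0.904 × 1940 / 2 = 876.88 mol/h
Reaction term: ξ·ΔH°_rxn = 876.88 × -50.0 = -43844 kJ/h
Sensible, feed 29.3→25 °C: -1101.1 kJ/h
Outlet flows (mol/h): A 186.24, B 876.88, H₂O 876.88
Sensible, products 25→237 °C: 68789 kJ/h
Q = ΔH = 23844 kJ/h = 6.6233 kW
Heat supplied = 397.4 kJ/min

Q_in = 397 kJ/min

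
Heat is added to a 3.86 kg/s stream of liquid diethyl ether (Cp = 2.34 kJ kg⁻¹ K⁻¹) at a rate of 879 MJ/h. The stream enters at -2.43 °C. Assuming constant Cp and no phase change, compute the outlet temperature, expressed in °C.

Q = 879 MJ/h = 244.17 kJ/s
ΔT = Q/(ṁ·Cp) = 244.17/(3.86×2.34) = 27.032 K
T_out = -2.43 + 27.032 = 24.602 °C

T_out = 24.6 °C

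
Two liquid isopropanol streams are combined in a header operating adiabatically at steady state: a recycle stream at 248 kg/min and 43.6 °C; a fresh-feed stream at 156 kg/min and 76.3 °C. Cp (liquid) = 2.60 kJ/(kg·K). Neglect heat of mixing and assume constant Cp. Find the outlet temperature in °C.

T_out = 56.2 °C

Energy balance with Q = 0: Σ ṁᵢCp,ᵢ(T_out − Tᵢ) = 0
Σ ṁᵢCp,ᵢTᵢ = 248×2.60×43.6 + 156×2.60×76.3 = 59061
Σ ṁᵢCp,ᵢ = 248×2.60 + 156×2.60 = 1050.4
T_out = 59061 / 1050.4 = 56.227 °C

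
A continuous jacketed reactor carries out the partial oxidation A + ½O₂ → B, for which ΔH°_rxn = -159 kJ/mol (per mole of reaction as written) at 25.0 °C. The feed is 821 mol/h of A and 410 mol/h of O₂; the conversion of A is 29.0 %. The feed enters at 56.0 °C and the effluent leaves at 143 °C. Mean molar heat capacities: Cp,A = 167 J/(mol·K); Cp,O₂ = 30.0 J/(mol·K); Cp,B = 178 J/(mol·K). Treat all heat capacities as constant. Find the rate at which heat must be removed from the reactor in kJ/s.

Extent of reaction ξ = 0.290 × 821 = 238.09 mol/h
Reaction term: ξ·ΔH°_rxn = 238.09 × -159 = -37856 kJ/h
Sensible, feed 56.0→25 °C: -4631.6 kJ/h
Outlet flows (mol/h): A 582.91, O₂ 290.96, B 238.09
Sensible, products 25→143 °C: 17518 kJ/h
Q = ΔH = -24970 kJ/h = -6.9362 kW
Heat removed = 6.9362 kJ/s

Q_out = 6.94 kJ/s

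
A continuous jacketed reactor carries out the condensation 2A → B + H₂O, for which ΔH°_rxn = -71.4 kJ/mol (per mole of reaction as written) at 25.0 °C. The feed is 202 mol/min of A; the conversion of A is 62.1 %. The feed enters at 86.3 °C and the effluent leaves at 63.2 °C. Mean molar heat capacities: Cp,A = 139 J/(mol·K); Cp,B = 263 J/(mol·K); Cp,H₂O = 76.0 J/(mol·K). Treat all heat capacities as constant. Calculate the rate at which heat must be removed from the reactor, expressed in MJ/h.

Extent of reaction ξ = 0.621 × 202 / 2 = 62.721 mol/min
Reaction term: ξ·ΔH°_rxn = 62.721 × -71.4 = -4478.3 kJ/min
Sensible, feed 86.3→25 °C: -1721.2 kJ/min
Outlet flows (mol/min): A 76.558, B 62.721, H₂O 62.721
Sensible, products 25→63.2 °C: 1218.7 kJ/min
Q = ΔH = -4980.7 kJ/min = -83.012 kW
Heat removed = 298.84 MJ/h

Q_out = 299 MJ/h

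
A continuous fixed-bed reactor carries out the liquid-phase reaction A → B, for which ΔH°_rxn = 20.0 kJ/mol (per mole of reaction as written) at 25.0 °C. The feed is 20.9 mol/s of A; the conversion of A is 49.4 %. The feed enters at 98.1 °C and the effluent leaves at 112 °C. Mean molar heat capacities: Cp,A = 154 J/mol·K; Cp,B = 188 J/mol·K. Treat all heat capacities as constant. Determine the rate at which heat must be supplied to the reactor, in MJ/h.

Q_in = 1010 MJ/h

Extent of reaction ξ = 0.494 × 20.9 = 10.325 mol/s
Reaction term: ξ·ΔH°_rxn = 10.325 × 20.0 = 206.49 kJ/s
Sensible, feed 98.1→25 °C: -235.28 kJ/s
Outlet flows (mol/s): A 10.575, B 10.325
Sensible, products 25→112 °C: 310.56 kJ/s
Q = ΔH = 281.77 kJ/s = 281.77 kW
Heat supplied = 1014.4 MJ/h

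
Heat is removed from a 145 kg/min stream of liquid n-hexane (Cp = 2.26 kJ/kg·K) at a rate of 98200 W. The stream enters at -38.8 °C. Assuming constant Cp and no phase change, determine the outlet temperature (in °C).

Q = 98200 W = 5892 kJ/min
ΔT = Q/(ṁ·Cp) = 5892/(145×2.26) = 17.98 K
T_out = -38.8 − 17.98 = -56.78 °C

T_out = -56.8 °C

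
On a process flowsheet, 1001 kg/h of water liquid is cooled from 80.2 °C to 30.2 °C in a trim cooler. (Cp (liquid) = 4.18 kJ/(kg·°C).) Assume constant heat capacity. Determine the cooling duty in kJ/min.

Q_c = 3490 kJ/min

Q = ṁ·Cp·ΔT = 1001 × 4.18 × (30.2 − 80.2) = -209210 kJ/h
Converting: 209210 / 3600 s = 58.114 kW
Cooling duty = 3486.8 kJ/min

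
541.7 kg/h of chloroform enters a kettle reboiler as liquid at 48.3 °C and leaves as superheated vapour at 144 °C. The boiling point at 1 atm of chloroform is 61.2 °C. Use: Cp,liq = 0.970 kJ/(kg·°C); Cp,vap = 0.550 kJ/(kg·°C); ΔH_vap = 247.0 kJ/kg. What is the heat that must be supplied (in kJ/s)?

Q = 45.9 kJ/s

liquid 48.3→61.2 °C: 12.513 kJ/kg
vaporisation at 61.2 °C: 247 kJ/kg
vapour 61.2→144 °C: 45.54 kJ/kg
Δh = 12.513 + 247 + 45.54 = 305.05 kJ/kg
Q = ṁ·Δh = 541.7 kg/h × 305.05 kJ/kg = 165250 kJ/h
|Q| = 45.902 kW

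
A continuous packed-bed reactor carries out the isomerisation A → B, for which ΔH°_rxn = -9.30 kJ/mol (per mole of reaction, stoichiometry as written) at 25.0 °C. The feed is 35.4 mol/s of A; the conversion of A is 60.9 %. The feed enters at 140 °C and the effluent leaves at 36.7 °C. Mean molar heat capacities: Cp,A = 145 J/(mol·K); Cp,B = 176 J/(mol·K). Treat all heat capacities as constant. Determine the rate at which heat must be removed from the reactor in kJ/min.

Q_out = 43400 kJ/min

Extent of reaction ξ = 0.609 × 35.4 = 21.559 mol/s
Reaction term: ξ·ΔH°_rxn = 21.559 × -9.30 = -200.49 kJ/s
Sensible, feed 140→25 °C: -590.29 kJ/s
Outlet flows (mol/s): A 13.841, B 21.559
Sensible, products 25→36.7 °C: 67.875 kJ/s
Q = ΔH = -722.91 kJ/s = -722.91 kW
Heat removed = 43375 kJ/min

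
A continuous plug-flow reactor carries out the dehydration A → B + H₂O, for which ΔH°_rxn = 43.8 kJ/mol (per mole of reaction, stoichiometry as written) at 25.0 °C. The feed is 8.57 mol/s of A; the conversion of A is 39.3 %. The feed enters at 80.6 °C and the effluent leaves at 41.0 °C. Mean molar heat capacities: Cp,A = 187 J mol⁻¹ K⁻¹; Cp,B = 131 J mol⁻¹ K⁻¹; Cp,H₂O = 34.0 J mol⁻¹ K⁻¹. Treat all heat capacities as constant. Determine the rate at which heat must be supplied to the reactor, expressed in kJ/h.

Q_in = 298000 kJ/h

Extent of reaction ξ = 0.393 × 8.57 = 3.368 mol/s
Reaction term: ξ·ΔH°_rxn = 3.368 × 43.8 = 147.52 kJ/s
Sensible, feed 80.6→25 °C: -89.104 kJ/s
Outlet flows (mol/s): A 5.202, B 3.368, H₂O 3.368
Sensible, products 25→41.0 °C: 24.456 kJ/s
Q = ΔH = 82.871 kJ/s = 82.871 kW
Heat supplied = 298330 kJ/h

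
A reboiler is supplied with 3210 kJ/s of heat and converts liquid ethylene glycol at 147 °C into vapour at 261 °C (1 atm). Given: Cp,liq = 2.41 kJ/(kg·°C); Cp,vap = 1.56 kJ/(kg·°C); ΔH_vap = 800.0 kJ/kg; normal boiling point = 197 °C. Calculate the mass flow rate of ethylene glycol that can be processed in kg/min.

Δh = 2.41×(197−147) + 800.0 + 1.56×(261−197) = 1020.3 kJ/kg
Q = 3210 kJ/s = 3210 kJ/s = 192600 kJ/min
ṁ = Q/Δh = 192600 / 1020.3 = 188.76 kg/min

ṁ = 189 kg/min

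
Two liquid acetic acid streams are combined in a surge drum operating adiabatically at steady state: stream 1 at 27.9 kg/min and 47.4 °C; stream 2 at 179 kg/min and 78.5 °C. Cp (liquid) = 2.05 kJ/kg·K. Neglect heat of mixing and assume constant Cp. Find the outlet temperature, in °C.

T_out = 74.3 °C

Energy balance with Q = 0: Σ ṁᵢCp,ᵢ(T_out − Tᵢ) = 0
T_out = Σ ṁᵢCp,ᵢTᵢ / Σ ṁᵢCp,ᵢ
      = 31517 / 424.14 = 74.306 °C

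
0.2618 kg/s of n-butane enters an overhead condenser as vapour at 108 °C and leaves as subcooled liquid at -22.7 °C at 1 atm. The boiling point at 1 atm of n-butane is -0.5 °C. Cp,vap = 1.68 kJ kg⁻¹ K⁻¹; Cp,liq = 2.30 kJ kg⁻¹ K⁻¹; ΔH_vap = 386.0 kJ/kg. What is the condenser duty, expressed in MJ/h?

Q_c = 584 MJ/h

vapour 108→-0.5 °C: -182.28 kJ/kg
condensation at -0.5 °C: -386 kJ/kg
liquid -0.5→-22.7 °C: -51.06 kJ/kg
Δh = -182.28 + -386 + -51.06 = -619.34 kJ/kg
Q = ṁ·Δh = 0.2618 kg/s × -619.34 kJ/kg = -162.14 kJ/s
|Q| = 162.14 kW = 583.72 MJ/h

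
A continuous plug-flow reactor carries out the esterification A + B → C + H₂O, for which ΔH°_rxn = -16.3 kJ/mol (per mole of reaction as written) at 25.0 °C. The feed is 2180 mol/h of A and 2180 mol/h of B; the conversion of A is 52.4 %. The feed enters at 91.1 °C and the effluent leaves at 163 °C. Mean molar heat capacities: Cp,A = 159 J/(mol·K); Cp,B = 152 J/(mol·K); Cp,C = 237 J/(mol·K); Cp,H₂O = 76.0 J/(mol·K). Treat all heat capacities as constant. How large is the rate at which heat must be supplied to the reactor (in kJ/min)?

Q_in = 507 kJ/min

Extent of reaction ξ = 0.524 × 2180 = 1142.3 mol/h
Reaction term: ξ·ΔH°_rxn = 1142.3 × -16.3 = -18620 kJ/h
Sensible, feed 91.1→25 °C: -44814 kJ/h
Outlet flows (mol/h): A 1037.7, B 1037.7, C 1142.3, H₂O 1142.3
Sensible, products 25→163 °C: 93877 kJ/h
Q = ΔH = 30442 kJ/h = 8.4562 kW
Heat supplied = 507.37 kJ/min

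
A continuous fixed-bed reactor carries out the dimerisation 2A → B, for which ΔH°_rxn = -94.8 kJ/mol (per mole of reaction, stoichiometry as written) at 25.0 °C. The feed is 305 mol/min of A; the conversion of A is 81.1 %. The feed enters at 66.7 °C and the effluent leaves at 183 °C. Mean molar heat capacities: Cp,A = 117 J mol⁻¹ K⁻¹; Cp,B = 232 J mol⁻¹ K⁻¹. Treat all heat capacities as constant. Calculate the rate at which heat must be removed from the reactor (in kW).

Extent of reaction ξ = 0.811 × 305 / 2 = 123.68 mol/min
Reaction term: ξ·ΔH°_rxn = 123.68 × -94.8 = -11725 kJ/min
Sensible, feed 66.7→25 °C: -1488.1 kJ/min
Outlet flows (mol/min): A 57.645, B 123.68
Sensible, products 25→183 °C: 5599.1 kJ/min
Q = ΔH = -7613.5 kJ/min = -126.89 kW
Heat removed = 126.89 kW

Q_out = 127 kW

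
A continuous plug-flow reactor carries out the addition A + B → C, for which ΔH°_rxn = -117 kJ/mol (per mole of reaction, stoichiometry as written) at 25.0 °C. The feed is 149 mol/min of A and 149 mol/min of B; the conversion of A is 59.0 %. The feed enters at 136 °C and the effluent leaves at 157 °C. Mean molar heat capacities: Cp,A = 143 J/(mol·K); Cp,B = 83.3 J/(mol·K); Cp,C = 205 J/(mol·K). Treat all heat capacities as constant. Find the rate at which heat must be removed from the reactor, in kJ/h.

Extent of reaction ξ = 0.590 × 149 = 87.91 mol/min
Reaction term: ξ·ΔH°_rxn = 87.91 × -117 = -10285 kJ/min
Sensible, feed 136→25 °C: -3742.8 kJ/min
Outlet flows (mol/min): A 61.09, B 61.09, C 87.91
Sensible, products 25→157 °C: 4203.7 kJ/min
Q = ΔH = -9824.5 kJ/min = -163.74 kW
Heat removed = 589470 kJ/h

Q_out = 589000 kJ/h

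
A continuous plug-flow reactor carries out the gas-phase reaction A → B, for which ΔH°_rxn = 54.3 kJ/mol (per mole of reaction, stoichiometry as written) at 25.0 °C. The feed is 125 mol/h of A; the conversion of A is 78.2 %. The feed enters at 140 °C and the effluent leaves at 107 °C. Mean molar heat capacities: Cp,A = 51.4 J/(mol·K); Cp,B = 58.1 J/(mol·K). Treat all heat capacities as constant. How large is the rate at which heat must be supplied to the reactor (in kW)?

Q_in = 1.43 kW

Extent of reaction ξ = 0.782 × 125 = 97.75 mol/h
Reaction term: ξ·ΔH°_rxn = 97.75 × 54.3 = 5307.8 kJ/h
Sensible, feed 140→25 °C: -738.88 kJ/h
Outlet flows (mol/h): A 27.25, B 97.75
Sensible, products 25→107 °C: 580.55 kJ/h
Q = ΔH = 5149.5 kJ/h = 1.4304 kW
Heat supplied = 1.4304 kW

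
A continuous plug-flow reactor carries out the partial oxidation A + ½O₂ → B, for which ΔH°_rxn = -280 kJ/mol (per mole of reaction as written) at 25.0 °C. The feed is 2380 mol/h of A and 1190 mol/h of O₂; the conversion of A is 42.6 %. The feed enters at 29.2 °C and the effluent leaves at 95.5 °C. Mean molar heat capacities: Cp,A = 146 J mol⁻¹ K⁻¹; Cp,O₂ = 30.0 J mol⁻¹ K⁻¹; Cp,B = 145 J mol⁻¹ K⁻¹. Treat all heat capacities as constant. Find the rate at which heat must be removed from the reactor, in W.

Extent of reaction ξ = 0.426 × 2380 = 1013.9 mol/h
Reaction term: ξ·ΔH°_rxn = 1013.9 × -280 = -283890 kJ/h
Sensible, feed 29.2→25 °C: -1609.4 kJ/h
Outlet flows (mol/h): A 1366.1, O₂ 683.06, B 1013.9
Sensible, products 25→95.5 °C: 25871 kJ/h
Q = ΔH = -259630 kJ/h = -72.118 kW
Heat removed = 72118 W

Q_out = 72100 W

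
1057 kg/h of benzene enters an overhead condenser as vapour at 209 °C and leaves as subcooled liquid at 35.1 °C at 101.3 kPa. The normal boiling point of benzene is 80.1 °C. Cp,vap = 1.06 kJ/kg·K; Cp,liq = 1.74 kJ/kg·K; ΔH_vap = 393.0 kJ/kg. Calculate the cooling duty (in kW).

vapour 209→80.1 °C: -136.63 kJ/kg
condensation at 80.1 °C: -393 kJ/kg
liquid 80.1→35.1 °C: -78.3 kJ/kg
Δh = -136.63 + -393 + -78.3 = -607.93 kJ/kg
Q = ṁ·Δh = 1057 kg/h × -607.93 kJ/kg = -642590 kJ/h
|Q| = 178.5 kW

Q_c = 178 kW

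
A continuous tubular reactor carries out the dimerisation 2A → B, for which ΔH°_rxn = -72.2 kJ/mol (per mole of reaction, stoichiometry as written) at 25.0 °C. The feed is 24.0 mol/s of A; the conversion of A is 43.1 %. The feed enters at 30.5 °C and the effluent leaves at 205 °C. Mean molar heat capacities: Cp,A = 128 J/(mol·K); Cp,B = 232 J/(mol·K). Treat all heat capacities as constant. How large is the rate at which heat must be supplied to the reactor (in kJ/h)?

Extent of reaction ξ = 0.431 × 24.0 / 2 = 5.172 mol/s
Reaction term: ξ·ΔH°_rxn = 5.172 × -72.2 = -373.42 kJ/s
Sensible, feed 30.5→25 °C: -16.896 kJ/s
Outlet flows (mol/s): A 13.656, B 5.172
Sensible, products 25→205 °C: 530.62 kJ/s
Q = ΔH = 140.3 kJ/s = 140.3 kW
Heat supplied = 505090 kJ/h

Q_in = 505000 kJ/h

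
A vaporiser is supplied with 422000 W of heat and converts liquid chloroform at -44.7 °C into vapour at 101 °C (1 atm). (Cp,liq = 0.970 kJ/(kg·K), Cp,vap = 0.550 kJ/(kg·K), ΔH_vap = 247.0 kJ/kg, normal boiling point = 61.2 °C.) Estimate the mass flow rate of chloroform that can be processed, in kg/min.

Δh = 0.970×(61.2−-44.7) + 247.0 + 0.550×(101−61.2) = 371.61 kJ/kg
Q = 422000 W = 422 kJ/s = 25320 kJ/min
ṁ = Q/Δh = 25320 / 371.61 = 68.135 kg/min

ṁ = 68.1 kg/min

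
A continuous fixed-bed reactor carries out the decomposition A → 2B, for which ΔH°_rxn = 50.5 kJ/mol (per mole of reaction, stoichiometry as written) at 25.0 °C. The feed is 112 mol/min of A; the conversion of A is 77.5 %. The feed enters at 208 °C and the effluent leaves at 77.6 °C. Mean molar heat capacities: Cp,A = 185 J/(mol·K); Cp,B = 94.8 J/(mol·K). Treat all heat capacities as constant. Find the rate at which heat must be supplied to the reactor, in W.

Q_in = 28400 W

Extent of reaction ξ = 0.775 × 112 = 86.8 mol/min
Reaction term: ξ·ΔH°_rxn = 86.8 × 50.5 = 4383.4 kJ/min
Sensible, feed 208→25 °C: -3791.8 kJ/min
Outlet flows (mol/min): A 25.2, B 173.6
Sensible, products 25→77.6 °C: 1110.9 kJ/min
Q = ΔH = 1702.5 kJ/min = 28.375 kW
Heat supplied = 28375 W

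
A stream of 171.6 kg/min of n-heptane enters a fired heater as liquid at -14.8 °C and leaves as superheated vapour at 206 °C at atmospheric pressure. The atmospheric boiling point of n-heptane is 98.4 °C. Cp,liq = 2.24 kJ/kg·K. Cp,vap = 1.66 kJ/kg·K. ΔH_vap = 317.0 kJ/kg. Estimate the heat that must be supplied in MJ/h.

Q = 7710 MJ/h

liquid -14.8→98.4 °C: 253.57 kJ/kg
vaporisation at 98.4 °C: 317 kJ/kg
vapour 98.4→206 °C: 178.62 kJ/kg
Δh = 253.57 + 317 + 178.62 = 749.18 kJ/kg
Q = ṁ·Δh = 171.6 kg/min × 749.18 kJ/kg = 128560 kJ/min
|Q| = 2142.7 kW = 7713.6 MJ/h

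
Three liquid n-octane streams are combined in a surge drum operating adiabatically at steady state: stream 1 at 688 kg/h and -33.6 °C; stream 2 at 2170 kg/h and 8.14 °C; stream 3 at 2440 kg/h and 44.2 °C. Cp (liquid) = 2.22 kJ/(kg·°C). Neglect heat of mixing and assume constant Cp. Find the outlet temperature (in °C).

T_out = 19.3 °C

Energy balance with Q = 0: Σ ṁᵢCp,ᵢ(T_out − Tᵢ) = 0
Σ ṁᵢCp,ᵢTᵢ = 688×2.22×-33.6 + 2170×2.22×8.14 + 2440×2.22×44.2 = 227320
Σ ṁᵢCp,ᵢ = 688×2.22 + 2170×2.22 + 2440×2.22 = 11762
T_out = 227320 / 11762 = 19.327 °C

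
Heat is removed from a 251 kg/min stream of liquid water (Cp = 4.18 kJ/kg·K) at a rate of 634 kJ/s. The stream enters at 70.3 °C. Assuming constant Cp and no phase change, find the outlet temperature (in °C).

Q = 634 kJ/s = 38040 kJ/min
ΔT = Q/(ṁ·Cp) = 38040/(251×4.18) = 36.257 K
T_out = 70.3 − 36.257 = 34.043 °C

T_out = 34.0 °C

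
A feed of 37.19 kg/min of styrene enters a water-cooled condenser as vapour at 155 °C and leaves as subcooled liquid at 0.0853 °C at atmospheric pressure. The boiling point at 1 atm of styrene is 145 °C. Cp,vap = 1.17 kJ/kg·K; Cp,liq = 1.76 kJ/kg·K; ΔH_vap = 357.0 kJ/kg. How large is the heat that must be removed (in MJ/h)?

Q_c = 1390 MJ/h

vapour 155→145 °C: -11.7 kJ/kg
condensation at 145 °C: -357 kJ/kg
liquid 145→0.0853 °C: -255.05 kJ/kg
Δh = -11.7 + -357 + -255.05 = -623.75 kJ/kg
Q = ṁ·Δh = 37.19 kg/min × -623.75 kJ/kg = -23197 kJ/min
|Q| = 386.62 kW = 1391.8 MJ/h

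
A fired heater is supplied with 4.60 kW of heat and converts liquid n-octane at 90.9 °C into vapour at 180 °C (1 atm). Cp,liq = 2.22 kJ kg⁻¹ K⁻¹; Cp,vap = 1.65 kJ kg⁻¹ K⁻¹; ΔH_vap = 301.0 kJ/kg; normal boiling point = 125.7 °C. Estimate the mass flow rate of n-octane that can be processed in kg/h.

Δh = 2.22×(125.7−90.9) + 301.0 + 1.65×(180−125.7) = 467.85 kJ/kg
Q = 4.60 kW = 4.6 kJ/s = 16560 kJ/h
ṁ = Q/Δh = 16560 / 467.85 = 35.396 kg/h

ṁ = 35.4 kg/h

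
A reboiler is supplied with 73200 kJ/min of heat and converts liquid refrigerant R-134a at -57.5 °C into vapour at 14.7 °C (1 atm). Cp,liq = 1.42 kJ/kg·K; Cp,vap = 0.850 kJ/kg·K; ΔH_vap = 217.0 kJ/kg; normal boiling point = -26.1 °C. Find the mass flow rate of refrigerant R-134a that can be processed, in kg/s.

Δh = 1.42×(-26.1−-57.5) + 217.0 + 0.850×(14.7−-26.1) = 296.27 kJ/kg
Q = 73200 kJ/min = 1220 kJ/s = 1220 kJ/s
ṁ = Q/Δh = 1220 / 296.27 = 4.1179 kg/s

ṁ = 4.12 kg/s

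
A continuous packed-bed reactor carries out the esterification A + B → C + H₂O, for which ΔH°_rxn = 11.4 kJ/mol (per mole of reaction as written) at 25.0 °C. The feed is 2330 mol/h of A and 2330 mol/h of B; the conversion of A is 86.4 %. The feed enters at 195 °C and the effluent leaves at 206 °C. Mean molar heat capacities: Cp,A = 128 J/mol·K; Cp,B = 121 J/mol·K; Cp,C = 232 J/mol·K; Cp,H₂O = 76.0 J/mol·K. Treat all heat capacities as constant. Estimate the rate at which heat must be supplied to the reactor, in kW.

Extent of reaction ξ = 0.864 × 2330 = 2013.1 mol/h
Reaction term: ξ·ΔH°_rxn = 2013.1 × 11.4 = 22950 kJ/h
Sensible, feed 195→25 °C: -98629 kJ/h
Outlet flows (mol/h): A 316.88, B 316.88, C 2013.1, H₂O 2013.1
Sensible, products 25→206 °C: 126510 kJ/h
Q = ΔH = 50830 kJ/h = 14.119 kW
Heat supplied = 14.119 kW

Q_in = 14.1 kW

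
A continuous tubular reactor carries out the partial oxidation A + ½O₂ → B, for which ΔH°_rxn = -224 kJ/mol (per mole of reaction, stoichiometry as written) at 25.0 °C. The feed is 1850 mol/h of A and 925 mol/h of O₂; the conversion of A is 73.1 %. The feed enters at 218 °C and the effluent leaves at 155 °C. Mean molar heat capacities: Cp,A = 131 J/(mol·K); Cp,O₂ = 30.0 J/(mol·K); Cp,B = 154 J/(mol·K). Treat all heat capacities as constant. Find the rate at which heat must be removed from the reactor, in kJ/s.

Q_out = 88.5 kJ/s

Extent of reaction ξ = 0.731 × 1850 = 1352.3 mol/h
Reaction term: ξ·ΔH°_rxn = 1352.3 × -224 = -302930 kJ/h
Sensible, feed 218→25 °C: -52129 kJ/h
Outlet flows (mol/h): A 497.65, O₂ 248.83, B 1352.3
Sensible, products 25→155 °C: 36519 kJ/h
Q = ΔH = -318540 kJ/h = -88.482 kW
Heat removed = 88.482 kJ/s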